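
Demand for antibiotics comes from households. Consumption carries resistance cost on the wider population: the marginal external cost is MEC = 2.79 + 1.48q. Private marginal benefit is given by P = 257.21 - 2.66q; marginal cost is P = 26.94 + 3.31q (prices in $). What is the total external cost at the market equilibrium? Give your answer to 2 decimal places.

$1208.54

Market equilibrium (private): 26.94 + 3.31q = 257.21 - 2.66q → q_m = 38.5712.
Total external cost = ∫₀^{q_m} (2.79 + 1.48q) dq = 2.79×38.5712 + ½×1.48×38.5712² = 1208.5394.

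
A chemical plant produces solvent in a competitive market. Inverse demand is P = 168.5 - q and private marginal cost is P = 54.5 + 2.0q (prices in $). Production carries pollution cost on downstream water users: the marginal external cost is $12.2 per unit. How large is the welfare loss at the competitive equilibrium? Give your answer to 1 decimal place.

Market equilibrium (private): 54.5 + 2.0q = 168.5 - q → q_m = 38.0000.
Social marginal cost = private MC + MEC = 66.7 + 2.0q.
Set SMC = demand: 66.7 + 2.0q = 168.5 - q → q* = 33.9333.
Height of the DWL triangle at q_m is SMC(q_m) − demand(q_m) = MEC(q_m) = 12.2000.
DWL = ½ × 4.0667 × 12.2000 = 24.8069.

DWL = $24.8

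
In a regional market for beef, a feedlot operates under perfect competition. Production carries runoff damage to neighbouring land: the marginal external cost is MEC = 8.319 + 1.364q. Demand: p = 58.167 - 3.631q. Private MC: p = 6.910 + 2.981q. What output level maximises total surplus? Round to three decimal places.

q* = 5.383

Social marginal cost = private MC + MEC = 15.229 + 4.345q.
Set SMC = demand: 15.229 + 4.345q = 58.167 - 3.631q → q* = 5.3834.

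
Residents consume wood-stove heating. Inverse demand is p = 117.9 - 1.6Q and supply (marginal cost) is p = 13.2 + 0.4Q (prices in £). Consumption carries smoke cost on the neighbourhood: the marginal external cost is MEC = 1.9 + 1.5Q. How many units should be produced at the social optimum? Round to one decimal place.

Q* = 29.4

Social marginal benefit = demand − MEC = 116.0 - 3.1Q.
Set SMB = MC: 116.0 - 3.1Q = 13.2 + 0.4Q → Q* = 29.3714.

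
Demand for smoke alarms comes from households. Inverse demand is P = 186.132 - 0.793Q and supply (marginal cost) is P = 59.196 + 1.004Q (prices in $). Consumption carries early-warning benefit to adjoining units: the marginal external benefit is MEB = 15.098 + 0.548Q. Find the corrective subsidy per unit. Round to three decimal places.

subsidy = $77.416 per unit

Social marginal benefit = demand + MEB = 201.230 - 0.245Q.
Set SMB = MC: 201.230 - 0.245Q = 59.196 + 1.004Q → Q* = 113.7182.
The Pigouvian subsidy equals MEB at Q*: 15.098 + 0.548×113.7182 = 77.4156.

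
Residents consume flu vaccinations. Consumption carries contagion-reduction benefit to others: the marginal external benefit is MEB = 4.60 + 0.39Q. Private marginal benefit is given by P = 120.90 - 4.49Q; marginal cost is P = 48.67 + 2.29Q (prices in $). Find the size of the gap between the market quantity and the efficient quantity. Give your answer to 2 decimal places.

1.37 units

Market equilibrium (private): 48.67 + 2.29Q = 120.90 - 4.49Q → Q_m = 10.6534.
Social marginal benefit = demand + MEB = 125.50 - 4.10Q.
Set SMB = MC: 125.50 - 4.10Q = 48.67 + 2.29Q → Q* = 12.0235.
Gap = |10.6534 − 12.0235| = 1.3701.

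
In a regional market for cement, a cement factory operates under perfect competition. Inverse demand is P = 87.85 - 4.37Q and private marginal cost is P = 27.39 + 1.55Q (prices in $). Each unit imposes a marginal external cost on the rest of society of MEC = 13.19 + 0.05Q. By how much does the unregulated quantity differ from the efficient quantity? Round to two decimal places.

Market equilibrium (private): 27.39 + 1.55Q = 87.85 - 4.37Q → Q_m = 10.2128.
Social marginal cost = private MC + MEC = 40.58 + 1.60Q.
Set SMC = demand: 40.58 + 1.60Q = 87.85 - 4.37Q → Q* = 7.9179.
Gap = |10.2128 − 7.9179| = 2.2949.

2.29 units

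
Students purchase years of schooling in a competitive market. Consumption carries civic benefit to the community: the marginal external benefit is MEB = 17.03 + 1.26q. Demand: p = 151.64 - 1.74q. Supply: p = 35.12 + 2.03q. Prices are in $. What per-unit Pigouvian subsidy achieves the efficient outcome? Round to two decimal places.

subsidy = $84.07 per unit

Social marginal benefit = demand + MEB = 168.67 - 0.48q.
Set SMB = MC: 168.67 - 0.48q = 35.12 + 2.03q → q* = 53.2072.
The Pigouvian subsidy equals MEB at q*: 17.03 + 1.26×53.2072 = 84.0711.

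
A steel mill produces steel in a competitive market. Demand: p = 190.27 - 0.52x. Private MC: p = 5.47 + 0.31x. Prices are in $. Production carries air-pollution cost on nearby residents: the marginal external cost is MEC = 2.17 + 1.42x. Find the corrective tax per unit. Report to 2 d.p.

tax = $117.43 per unit

Social marginal cost = private MC + MEC = 7.64 + 1.73x.
Set SMC = demand: 7.64 + 1.73x = 190.27 - 0.52x → x* = 81.1689.
The Pigouvian tax equals MEC at x*: 2.17 + 1.42×81.1689 = 117.4298.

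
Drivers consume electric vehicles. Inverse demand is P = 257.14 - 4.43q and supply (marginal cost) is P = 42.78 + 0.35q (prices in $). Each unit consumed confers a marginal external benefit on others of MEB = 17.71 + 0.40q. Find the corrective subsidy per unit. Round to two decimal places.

Social marginal benefit = demand + MEB = 274.85 - 4.03q.
Set SMB = MC: 274.85 - 4.03q = 42.78 + 0.35q → q* = 52.9840.
The Pigouvian subsidy equals MEB at q*: 17.71 + 0.40×52.9840 = 38.9036.

subsidy = $38.90 per unit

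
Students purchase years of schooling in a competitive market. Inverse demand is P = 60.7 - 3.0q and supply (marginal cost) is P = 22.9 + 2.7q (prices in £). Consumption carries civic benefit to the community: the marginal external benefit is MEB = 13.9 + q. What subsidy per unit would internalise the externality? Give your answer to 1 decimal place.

subsidy = £24.9 per unit

Social marginal benefit = demand + MEB = 74.6 - 2.0q.
Set SMB = MC: 74.6 - 2.0q = 22.9 + 2.7q → q* = 11.0000.
The Pigouvian subsidy equals MEB at q*: 13.9 + 1.0×11.0000 = 24.9000.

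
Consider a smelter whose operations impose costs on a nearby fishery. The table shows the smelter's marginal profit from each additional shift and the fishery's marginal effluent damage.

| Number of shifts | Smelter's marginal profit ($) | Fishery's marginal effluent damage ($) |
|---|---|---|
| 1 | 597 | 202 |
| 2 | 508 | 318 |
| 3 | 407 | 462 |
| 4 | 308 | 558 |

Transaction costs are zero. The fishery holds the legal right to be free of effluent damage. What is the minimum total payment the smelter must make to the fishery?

Efficient level: marginal profit ≥ marginal effluent damage through level 2, so k* = 2.
With the fishery holding the right, the smelter must at least compensate total damage at k*: 202 + 318 = 520.

$520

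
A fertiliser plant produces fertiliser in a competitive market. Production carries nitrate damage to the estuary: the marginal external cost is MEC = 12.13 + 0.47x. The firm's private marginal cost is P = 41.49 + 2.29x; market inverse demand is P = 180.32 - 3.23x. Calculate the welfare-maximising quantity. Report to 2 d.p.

Social marginal cost = private MC + MEC = 53.62 + 2.76x.
Set SMC = demand: 53.62 + 2.76x = 180.32 - 3.23x → x* = 21.1519.

x* = 21.15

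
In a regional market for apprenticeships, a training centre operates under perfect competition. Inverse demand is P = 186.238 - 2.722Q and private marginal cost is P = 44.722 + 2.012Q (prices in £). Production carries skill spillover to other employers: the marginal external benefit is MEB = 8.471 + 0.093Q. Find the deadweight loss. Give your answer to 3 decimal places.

Market equilibrium (private): 44.722 + 2.012Q = 186.238 - 2.722Q → Q_m = 29.8935.
Social marginal cost = private MC − MEB = 36.251 + 1.919Q.
Set SMC = demand: 36.251 + 1.919Q = 186.238 - 2.722Q → Q* = 32.3178.
Height of the DWL triangle at Q_m is demand(Q_m) − SMC(Q_m) = MEB(Q_m) = 11.2511.
DWL = ½ × 2.4243 × 11.2511 = 13.6380.

DWL = £13.638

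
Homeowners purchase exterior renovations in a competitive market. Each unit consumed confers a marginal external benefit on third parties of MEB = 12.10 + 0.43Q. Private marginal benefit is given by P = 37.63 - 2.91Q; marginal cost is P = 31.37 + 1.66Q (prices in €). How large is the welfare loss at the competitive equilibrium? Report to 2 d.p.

DWL = €19.45

Market equilibrium (private): 31.37 + 1.66Q = 37.63 - 2.91Q → Q_m = 1.3698.
Social marginal benefit = demand + MEB = 49.73 - 2.48Q.
Set SMB = MC: 49.73 - 2.48Q = 31.37 + 1.66Q → Q* = 4.4348.
Height of the DWL triangle at Q_m is SMB(Q_m) − MC(Q_m) = MEB(Q_m) = 12.6890.
DWL = ½ × 3.0650 × 12.6890 = 19.4459.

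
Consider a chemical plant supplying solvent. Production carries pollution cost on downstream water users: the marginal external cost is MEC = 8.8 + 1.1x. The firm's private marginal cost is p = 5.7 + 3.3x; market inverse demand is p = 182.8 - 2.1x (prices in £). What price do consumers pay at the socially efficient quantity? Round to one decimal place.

Social marginal cost = private MC + MEC = 14.5 + 4.4x.
Set SMC = demand: 14.5 + 4.4x = 182.8 - 2.1x → x* = 25.8923.
Consumer price on the demand curve at x*: 182.8 − 2.1×25.8923 = 128.4262.

P = £128.4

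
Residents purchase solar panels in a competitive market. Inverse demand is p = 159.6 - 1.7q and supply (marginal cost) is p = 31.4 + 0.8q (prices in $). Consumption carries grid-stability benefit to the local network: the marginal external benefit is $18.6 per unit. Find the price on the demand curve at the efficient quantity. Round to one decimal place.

Social marginal benefit = demand + MEB = 178.2 - 1.7q.
Set SMB = MC: 178.2 - 1.7q = 31.4 + 0.8q → q* = 58.7200.
Consumer price on the demand curve at q*: 159.6 − 1.7×58.7200 = 59.7760.

P = $59.8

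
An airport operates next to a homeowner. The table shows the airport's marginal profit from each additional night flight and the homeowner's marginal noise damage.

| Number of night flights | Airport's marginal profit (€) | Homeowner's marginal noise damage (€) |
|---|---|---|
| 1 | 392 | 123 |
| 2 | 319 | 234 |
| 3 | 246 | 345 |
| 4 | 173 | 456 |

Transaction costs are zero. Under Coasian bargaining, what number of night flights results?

2

Bargaining reaches the level where marginal profit last exceeds marginal noise damage.
That holds through level 2 (319 ≥ 234) but not at 3 (246 < 345).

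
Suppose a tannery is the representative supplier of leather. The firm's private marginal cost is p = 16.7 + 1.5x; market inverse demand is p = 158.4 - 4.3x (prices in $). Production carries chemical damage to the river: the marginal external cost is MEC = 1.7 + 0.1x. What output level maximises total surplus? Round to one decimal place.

Social marginal cost = private MC + MEC = 18.4 + 1.6x.
Set SMC = demand: 18.4 + 1.6x = 158.4 - 4.3x → x* = 23.7288.

x* = 23.7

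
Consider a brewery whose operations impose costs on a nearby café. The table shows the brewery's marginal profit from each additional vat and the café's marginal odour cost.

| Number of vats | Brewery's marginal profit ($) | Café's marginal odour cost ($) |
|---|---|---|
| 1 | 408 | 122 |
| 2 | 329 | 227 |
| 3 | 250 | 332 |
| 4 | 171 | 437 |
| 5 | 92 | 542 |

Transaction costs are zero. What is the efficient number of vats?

2

Bargaining reaches the level where marginal profit last exceeds marginal odour cost.
That holds through level 2 (329 ≥ 227) but not at 3 (250 < 332).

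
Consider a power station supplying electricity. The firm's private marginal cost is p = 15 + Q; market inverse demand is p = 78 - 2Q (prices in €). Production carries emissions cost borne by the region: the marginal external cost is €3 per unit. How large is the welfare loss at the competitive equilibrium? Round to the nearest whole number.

Market equilibrium (private): 15 + Q = 78 - 2Q → Q_m = 21.0000.
Social marginal cost = private MC + MEC = 18 + Q.
Set SMC = demand: 18 + Q = 78 - 2Q → Q* = 20.0000.
Between Q* and Q_m the wedge SMC − demand runs linearly from 0 to MEC(Q_m), so the loss is a triangle.
DWL = ½ × 1.0000 × 3.0000 = 1.5000.

DWL = €2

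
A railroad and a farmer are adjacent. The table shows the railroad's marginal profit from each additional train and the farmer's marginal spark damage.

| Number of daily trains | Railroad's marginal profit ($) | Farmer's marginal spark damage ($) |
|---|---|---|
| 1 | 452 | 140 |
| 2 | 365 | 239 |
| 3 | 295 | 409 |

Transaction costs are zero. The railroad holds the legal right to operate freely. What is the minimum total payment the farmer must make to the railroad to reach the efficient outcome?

$295

Left alone the railroad would choose level 3 (marginal profit stays positive).
Efficient level: k* = 2 (marginal profit ≥ marginal spark damage through 2).
The farmer must at least cover the railroad's forgone profit from cutting 3→2: 295 = 295.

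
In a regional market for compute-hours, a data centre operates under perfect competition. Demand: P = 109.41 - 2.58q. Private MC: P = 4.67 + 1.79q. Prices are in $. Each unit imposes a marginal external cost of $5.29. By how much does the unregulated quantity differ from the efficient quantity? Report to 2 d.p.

1.21 units

Market equilibrium (private): 4.67 + 1.79q = 109.41 - 2.58q → q_m = 23.9680.
Social marginal cost = private MC + MEC = 9.96 + 1.79q.
Set SMC = demand: 9.96 + 1.79q = 109.41 - 2.58q → q* = 22.7574.
Gap = |23.9680 − 22.7574| = 1.2106.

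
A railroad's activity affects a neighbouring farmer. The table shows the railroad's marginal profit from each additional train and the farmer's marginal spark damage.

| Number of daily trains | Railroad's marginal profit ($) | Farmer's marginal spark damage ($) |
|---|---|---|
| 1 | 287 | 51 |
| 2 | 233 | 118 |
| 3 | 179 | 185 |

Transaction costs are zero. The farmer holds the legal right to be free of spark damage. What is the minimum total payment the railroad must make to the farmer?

Efficient level: marginal profit ≥ marginal spark damage through level 2, so k* = 2.
With the farmer holding the right, the railroad must at least compensate total damage at k*: 51 + 118 = 169.

$169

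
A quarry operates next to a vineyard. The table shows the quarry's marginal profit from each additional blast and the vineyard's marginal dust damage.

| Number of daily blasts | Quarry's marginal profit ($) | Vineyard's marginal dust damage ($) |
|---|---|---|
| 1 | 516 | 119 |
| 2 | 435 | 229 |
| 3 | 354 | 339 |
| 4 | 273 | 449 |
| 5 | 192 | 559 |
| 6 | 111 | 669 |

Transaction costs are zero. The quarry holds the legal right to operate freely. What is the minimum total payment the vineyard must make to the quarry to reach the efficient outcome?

Left alone the quarry would choose level 6 (marginal profit stays positive).
Efficient level: k* = 3 (marginal profit ≥ marginal dust damage through 3).
The vineyard must at least cover the quarry's forgone profit from cutting 6→3: 273 + 192 + 111 = 576.

$576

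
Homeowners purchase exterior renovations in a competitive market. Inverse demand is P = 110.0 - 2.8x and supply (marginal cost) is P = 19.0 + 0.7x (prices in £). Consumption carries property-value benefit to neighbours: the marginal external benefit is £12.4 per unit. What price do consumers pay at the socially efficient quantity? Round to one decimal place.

P = £27.3

Social marginal benefit = demand + MEB = 122.4 - 2.8x.
Set SMB = MC: 122.4 - 2.8x = 19.0 + 0.7x → x* = 29.5429.
Consumer price on the demand curve at x*: 110.0 − 2.8×29.5429 = 27.2799.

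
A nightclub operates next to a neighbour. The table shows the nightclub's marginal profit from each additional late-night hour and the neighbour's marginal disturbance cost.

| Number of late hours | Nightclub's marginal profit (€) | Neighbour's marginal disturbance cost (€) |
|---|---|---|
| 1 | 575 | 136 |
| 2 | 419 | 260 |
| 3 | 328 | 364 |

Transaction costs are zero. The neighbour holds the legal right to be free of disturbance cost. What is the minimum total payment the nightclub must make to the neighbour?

€396

Efficient level: marginal profit ≥ marginal disturbance cost through level 2, so k* = 2.
With the neighbour holding the right, the nightclub must at least compensate total damage at k*: 136 + 260 = 396.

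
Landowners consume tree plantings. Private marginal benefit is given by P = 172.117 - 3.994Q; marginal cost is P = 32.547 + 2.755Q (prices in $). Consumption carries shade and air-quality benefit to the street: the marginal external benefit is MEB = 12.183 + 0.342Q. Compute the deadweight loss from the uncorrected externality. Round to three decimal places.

DWL = $28.935

Market equilibrium (private): 32.547 + 2.755Q = 172.117 - 3.994Q → Q_m = 20.6801.
Social marginal benefit = demand + MEB = 184.300 - 3.652Q.
Set SMB = MC: 184.300 - 3.652Q = 32.547 + 2.755Q → Q* = 23.6855.
Between Q* and Q_m the wedge SMB − MC runs linearly from 0 to MEB(Q_m), so the loss is a triangle.
DWL = ½ × 3.0054 × 19.2556 = 28.9354.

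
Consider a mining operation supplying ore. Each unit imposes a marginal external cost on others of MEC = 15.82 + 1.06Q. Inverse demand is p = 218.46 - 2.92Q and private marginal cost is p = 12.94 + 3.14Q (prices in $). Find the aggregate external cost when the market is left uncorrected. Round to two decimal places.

$1146.11

Market equilibrium (private): 12.94 + 3.14Q = 218.46 - 2.92Q → Q_m = 33.9142.
Total external cost = ∫₀^{Q_m} (15.82 + 1.06Q) dQ = 15.82×33.9142 + ½×1.06×33.9142² = 1146.1143.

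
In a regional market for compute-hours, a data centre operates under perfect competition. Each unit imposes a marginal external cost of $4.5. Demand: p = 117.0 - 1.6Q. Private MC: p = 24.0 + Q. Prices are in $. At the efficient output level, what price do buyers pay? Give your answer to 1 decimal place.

P = $62.5

Social marginal cost = private MC + MEC = 28.5 + Q.
Set SMC = demand: 28.5 + Q = 117.0 - 1.6Q → Q* = 34.0385.
Consumer price on the demand curve at Q*: 117.0 − 1.6×34.0385 = 62.5384.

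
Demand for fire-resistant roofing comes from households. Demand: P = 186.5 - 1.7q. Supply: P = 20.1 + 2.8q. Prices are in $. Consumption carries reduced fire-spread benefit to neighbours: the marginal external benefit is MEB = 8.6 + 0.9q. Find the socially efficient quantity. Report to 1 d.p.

q* = 48.6

Social marginal benefit = demand + MEB = 195.1 - 0.8q.
Set SMB = MC: 195.1 - 0.8q = 20.1 + 2.8q → q* = 48.6111.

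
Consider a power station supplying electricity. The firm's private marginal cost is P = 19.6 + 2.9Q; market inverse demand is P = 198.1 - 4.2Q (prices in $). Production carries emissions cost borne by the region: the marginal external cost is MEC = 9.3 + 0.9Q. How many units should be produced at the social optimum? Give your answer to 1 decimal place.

Q* = 21.2

Social marginal cost = private MC + MEC = 28.9 + 3.8Q.
Set SMC = demand: 28.9 + 3.8Q = 198.1 - 4.2Q → Q* = 21.1500.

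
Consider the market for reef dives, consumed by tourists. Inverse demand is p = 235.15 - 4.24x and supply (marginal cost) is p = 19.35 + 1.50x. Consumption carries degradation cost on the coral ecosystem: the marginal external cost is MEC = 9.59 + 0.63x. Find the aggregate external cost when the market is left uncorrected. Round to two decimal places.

Market equilibrium (private): 19.35 + 1.50x = 235.15 - 4.24x → x_m = 37.5958.
Total external cost = ∫₀^{x_m} (9.59 + 0.63x) dx = 9.59×37.5958 + ½×0.63×37.5958² = 805.7786.

805.78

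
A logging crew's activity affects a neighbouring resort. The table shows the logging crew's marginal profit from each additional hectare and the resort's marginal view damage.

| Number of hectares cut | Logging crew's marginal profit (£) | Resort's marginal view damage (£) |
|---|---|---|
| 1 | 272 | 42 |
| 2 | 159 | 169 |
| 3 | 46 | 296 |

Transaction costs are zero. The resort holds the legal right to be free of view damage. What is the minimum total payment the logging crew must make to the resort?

Efficient level: marginal profit ≥ marginal view damage through level 1, so k* = 1.
With the resort holding the right, the logging crew must at least compensate total damage at k*: 42 = 42.

£42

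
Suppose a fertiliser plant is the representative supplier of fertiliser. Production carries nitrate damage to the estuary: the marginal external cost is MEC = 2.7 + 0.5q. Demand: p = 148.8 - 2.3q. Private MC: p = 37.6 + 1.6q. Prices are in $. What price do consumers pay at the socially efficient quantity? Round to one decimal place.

Social marginal cost = private MC + MEC = 40.3 + 2.1q.
Set SMC = demand: 40.3 + 2.1q = 148.8 - 2.3q → q* = 24.6591.
Consumer price on the demand curve at q*: 148.8 − 2.3×24.6591 = 92.0841.

P = $92.1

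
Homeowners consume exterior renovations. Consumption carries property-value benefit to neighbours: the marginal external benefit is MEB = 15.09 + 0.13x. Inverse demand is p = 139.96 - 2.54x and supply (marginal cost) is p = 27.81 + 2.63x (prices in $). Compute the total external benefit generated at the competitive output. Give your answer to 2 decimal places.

$357.93

Market equilibrium (private): 27.81 + 2.63x = 139.96 - 2.54x → x_m = 21.6925.
Total external benefit = ∫₀^{x_m} (15.09 + 0.13x) dx = 15.09×21.6925 + ½×0.13×21.6925² = 357.9265.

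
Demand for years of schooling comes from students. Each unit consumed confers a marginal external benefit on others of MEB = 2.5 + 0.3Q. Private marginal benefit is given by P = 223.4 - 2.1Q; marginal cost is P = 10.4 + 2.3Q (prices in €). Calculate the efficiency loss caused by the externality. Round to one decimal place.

DWL = €35.3

Market equilibrium (private): 10.4 + 2.3Q = 223.4 - 2.1Q → Q_m = 48.4091.
Social marginal benefit = demand + MEB = 225.9 - 1.8Q.
Set SMB = MC: 225.9 - 1.8Q = 10.4 + 2.3Q → Q* = 52.5610.
The welfare-loss triangle has base |Q_m − Q*| and height MEB(Q_m) (the vertical gap between SMB and MC is zero at Q* and MEB at Q_m).
DWL = ½ × 4.1519 × 17.0227 = 35.3383.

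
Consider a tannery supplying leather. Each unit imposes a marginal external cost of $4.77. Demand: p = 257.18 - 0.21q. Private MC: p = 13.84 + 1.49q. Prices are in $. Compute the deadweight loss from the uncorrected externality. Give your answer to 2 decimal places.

DWL = $6.69

Market equilibrium (private): 13.84 + 1.49q = 257.18 - 0.21q → q_m = 143.1412.
Social marginal cost = private MC + MEC = 18.61 + 1.49q.
Set SMC = demand: 18.61 + 1.49q = 257.18 - 0.21q → q* = 140.3353.
The welfare-loss triangle has base |q_m − q*| and height MEC(q_m) (the vertical gap between SMC and demand is zero at q* and MEC at q_m).
DWL = ½ × 2.8059 × 4.7700 = 6.6921.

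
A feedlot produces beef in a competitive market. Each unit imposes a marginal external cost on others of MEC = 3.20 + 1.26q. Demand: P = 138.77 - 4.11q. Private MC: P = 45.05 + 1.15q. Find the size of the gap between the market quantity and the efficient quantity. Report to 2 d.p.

3.93 units

Market equilibrium (private): 45.05 + 1.15q = 138.77 - 4.11q → q_m = 17.8175.
Social marginal cost = private MC + MEC = 48.25 + 2.41q.
Set SMC = demand: 48.25 + 2.41q = 138.77 - 4.11q → q* = 13.8834.
Gap = |17.8175 − 13.8834| = 3.9341.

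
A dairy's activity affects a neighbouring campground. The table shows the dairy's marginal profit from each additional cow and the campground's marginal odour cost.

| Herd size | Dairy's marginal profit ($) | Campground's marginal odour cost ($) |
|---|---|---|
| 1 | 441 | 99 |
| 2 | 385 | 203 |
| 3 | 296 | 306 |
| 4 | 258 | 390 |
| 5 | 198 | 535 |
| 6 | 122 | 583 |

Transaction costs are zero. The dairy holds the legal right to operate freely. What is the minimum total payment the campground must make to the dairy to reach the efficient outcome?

Left alone the dairy would choose level 6 (marginal profit stays positive).
Efficient level: k* = 2 (marginal profit ≥ marginal odour cost through 2).
The campground must at least cover the dairy's forgone profit from cutting 6→2: 296 + 258 + 198 + 122 = 874.

$874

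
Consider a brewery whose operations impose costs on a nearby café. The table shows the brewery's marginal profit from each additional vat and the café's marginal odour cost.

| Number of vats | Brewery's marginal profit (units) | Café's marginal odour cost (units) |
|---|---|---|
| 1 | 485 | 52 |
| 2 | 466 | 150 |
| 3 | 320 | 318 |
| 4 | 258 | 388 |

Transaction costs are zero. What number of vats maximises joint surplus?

Bargaining reaches the level where marginal profit last exceeds marginal odour cost.
That holds through level 3 (320 ≥ 318) but not at 4 (258 < 388).

3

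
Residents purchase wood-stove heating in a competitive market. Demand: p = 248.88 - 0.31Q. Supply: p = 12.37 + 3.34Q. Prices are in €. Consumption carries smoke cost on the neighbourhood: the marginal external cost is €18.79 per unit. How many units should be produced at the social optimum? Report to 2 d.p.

Q* = 59.65

Social marginal benefit = demand − MEC = 230.09 - 0.31Q.
Set SMB = MC: 230.09 - 0.31Q = 12.37 + 3.34Q → Q* = 59.6493.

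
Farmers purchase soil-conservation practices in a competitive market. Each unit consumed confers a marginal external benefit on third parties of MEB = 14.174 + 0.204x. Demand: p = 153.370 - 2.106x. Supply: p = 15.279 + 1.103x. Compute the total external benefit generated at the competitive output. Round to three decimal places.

798.824

Market equilibrium (private): 15.279 + 1.103x = 153.370 - 2.106x → x_m = 43.0324.
Total external benefit = ∫₀^{x_m} (14.174 + 0.204x) dx = 14.174×43.0324 + ½×0.204×43.0324² = 798.8236.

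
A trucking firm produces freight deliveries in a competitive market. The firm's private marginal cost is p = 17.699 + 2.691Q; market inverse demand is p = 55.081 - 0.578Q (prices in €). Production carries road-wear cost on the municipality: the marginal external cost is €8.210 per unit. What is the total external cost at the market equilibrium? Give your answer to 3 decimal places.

€93.884

Market equilibrium (private): 17.699 + 2.691Q = 55.081 - 0.578Q → Q_m = 11.4353.
Total external cost = MEC × Q_m = 8.210 × 11.4353 = 93.8838.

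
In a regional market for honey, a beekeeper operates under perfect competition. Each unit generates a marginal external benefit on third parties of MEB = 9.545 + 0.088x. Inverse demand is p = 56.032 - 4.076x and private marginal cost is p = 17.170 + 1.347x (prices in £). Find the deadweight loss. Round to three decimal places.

DWL = £9.704

Market equilibrium (private): 17.170 + 1.347x = 56.032 - 4.076x → x_m = 7.1661.
Social marginal cost = private MC − MEB = 7.625 + 1.259x.
Set SMC = demand: 7.625 + 1.259x = 56.032 - 4.076x → x* = 9.0735.
Height of the DWL triangle at x_m is demand(x_m) − SMC(x_m) = MEB(x_m) = 10.1756.
DWL = ½ × 1.9074 × 10.1756 = 9.7045.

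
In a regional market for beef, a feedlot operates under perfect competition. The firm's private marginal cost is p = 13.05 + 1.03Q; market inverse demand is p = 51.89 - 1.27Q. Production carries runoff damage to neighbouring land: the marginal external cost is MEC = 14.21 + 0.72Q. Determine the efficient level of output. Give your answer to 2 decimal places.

Social marginal cost = private MC + MEC = 27.26 + 1.75Q.
Set SMC = demand: 27.26 + 1.75Q = 51.89 - 1.27Q → Q* = 8.1556.

Q* = 8.16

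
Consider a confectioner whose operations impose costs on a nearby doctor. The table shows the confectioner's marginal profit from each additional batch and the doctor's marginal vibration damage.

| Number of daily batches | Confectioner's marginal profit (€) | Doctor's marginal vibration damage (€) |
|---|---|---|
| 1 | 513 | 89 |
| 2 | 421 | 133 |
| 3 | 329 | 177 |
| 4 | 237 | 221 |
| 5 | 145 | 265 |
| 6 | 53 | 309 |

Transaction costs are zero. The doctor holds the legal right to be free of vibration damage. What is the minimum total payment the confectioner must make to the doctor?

€620

Efficient level: marginal profit ≥ marginal vibration damage through level 4, so k* = 4.
With the doctor holding the right, the confectioner must at least compensate total damage at k*: 89 + 133 + 177 + 221 = 620.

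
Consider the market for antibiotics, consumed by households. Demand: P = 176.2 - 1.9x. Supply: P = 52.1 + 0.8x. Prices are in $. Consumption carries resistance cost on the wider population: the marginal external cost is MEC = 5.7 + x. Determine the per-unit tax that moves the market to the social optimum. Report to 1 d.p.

Social marginal benefit = demand − MEC = 170.5 - 2.9x.
Set SMB = MC: 170.5 - 2.9x = 52.1 + 0.8x → x* = 32.0000.
The Pigouvian tax equals MEC at x*: 5.7 + 1.0×32.0000 = 37.7000.

tax = $37.7 per unit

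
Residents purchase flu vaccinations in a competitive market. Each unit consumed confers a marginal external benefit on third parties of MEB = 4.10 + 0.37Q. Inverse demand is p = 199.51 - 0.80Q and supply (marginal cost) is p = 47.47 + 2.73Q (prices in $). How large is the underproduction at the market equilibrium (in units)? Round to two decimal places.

6.34 units

Market equilibrium (private): 47.47 + 2.73Q = 199.51 - 0.80Q → Q_m = 43.0708.
Social marginal benefit = demand + MEB = 203.61 - 0.43Q.
Set SMB = MC: 203.61 - 0.43Q = 47.47 + 2.73Q → Q* = 49.4114.
Gap = |43.0708 − 49.4114| = 6.3406.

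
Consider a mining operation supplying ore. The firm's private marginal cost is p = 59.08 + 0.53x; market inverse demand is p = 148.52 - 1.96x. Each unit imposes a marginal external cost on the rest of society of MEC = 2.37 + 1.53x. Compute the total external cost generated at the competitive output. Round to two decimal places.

Market equilibrium (private): 59.08 + 0.53x = 148.52 - 1.96x → x_m = 35.9197.
Total external cost = ∫₀^{x_m} (2.37 + 1.53x) dx = 2.37×35.9197 + ½×1.53×35.9197² = 1072.1517.

1072.15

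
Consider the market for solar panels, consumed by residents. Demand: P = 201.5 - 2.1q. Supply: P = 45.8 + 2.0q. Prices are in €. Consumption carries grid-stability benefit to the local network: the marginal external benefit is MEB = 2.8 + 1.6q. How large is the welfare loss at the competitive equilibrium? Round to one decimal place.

Market equilibrium (private): 45.8 + 2.0q = 201.5 - 2.1q → q_m = 37.9756.
Social marginal benefit = demand + MEB = 204.3 - 0.5q.
Set SMB = MC: 204.3 - 0.5q = 45.8 + 2.0q → q* = 63.4000.
Height of the DWL triangle at q_m is SMB(q_m) − MC(q_m) = MEB(q_m) = 63.5610.
DWL = ½ × 25.4244 × 63.5610 = 808.0001.

DWL = €808.0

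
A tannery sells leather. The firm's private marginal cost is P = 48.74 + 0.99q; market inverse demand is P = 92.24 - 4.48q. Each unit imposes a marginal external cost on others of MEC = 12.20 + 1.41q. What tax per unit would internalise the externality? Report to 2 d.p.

Social marginal cost = private MC + MEC = 60.94 + 2.40q.
Set SMC = demand: 60.94 + 2.40q = 92.24 - 4.48q → q* = 4.5494.
The Pigouvian tax equals MEC at q*: 12.20 + 1.41×4.5494 = 18.6147.

tax = 18.61 per unit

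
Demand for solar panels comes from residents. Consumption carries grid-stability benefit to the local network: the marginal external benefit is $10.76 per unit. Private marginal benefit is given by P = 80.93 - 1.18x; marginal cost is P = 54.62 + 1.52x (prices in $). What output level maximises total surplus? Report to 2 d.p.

Social marginal benefit = demand + MEB = 91.69 - 1.18x.
Set SMB = MC: 91.69 - 1.18x = 54.62 + 1.52x → x* = 13.7296.

x* = 13.73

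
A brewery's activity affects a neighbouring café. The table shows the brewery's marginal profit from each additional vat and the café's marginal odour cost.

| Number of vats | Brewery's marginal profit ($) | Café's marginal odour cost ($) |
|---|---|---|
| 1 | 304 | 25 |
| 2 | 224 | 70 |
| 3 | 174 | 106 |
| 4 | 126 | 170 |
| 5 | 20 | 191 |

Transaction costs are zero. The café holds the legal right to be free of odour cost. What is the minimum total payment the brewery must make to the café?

$201

Efficient level: marginal profit ≥ marginal odour cost through level 3, so k* = 3.
With the café holding the right, the brewery must at least compensate total damage at k*: 25 + 70 + 106 = 201.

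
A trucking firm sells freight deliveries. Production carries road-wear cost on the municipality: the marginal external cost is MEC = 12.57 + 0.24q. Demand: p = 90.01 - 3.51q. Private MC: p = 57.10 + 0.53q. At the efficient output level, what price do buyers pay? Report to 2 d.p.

Social marginal cost = private MC + MEC = 69.67 + 0.77q.
Set SMC = demand: 69.67 + 0.77q = 90.01 - 3.51q → q* = 4.7523.
Consumer price on the demand curve at q*: 90.01 − 3.51×4.7523 = 73.3294.

P = 73.33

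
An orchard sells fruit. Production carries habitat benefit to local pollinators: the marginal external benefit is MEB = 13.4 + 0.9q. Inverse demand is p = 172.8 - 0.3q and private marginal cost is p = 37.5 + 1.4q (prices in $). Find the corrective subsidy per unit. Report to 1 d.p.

subsidy = $180.7 per unit

Social marginal cost = private MC − MEB = 24.1 + 0.5q.
Set SMC = demand: 24.1 + 0.5q = 172.8 - 0.3q → q* = 185.8750.
The Pigouvian subsidy equals MEB at q*: 13.4 + 0.9×185.8750 = 180.6875.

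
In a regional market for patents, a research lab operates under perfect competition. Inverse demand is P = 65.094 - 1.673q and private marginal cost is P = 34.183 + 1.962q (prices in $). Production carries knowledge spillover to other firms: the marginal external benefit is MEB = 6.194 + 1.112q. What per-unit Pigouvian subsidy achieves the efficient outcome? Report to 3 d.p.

Social marginal cost = private MC − MEB = 27.989 + 0.850q.
Set SMC = demand: 27.989 + 0.850q = 65.094 - 1.673q → q* = 14.7067.
The Pigouvian subsidy equals MEB at q*: 6.194 + 1.112×14.7067 = 22.5479.

subsidy = $22.548 per unit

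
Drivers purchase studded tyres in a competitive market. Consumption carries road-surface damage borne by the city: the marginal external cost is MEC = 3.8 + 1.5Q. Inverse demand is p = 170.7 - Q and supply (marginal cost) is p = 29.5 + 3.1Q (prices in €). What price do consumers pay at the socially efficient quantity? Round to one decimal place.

Social marginal benefit = demand − MEC = 166.9 - 2.5Q.
Set SMB = MC: 166.9 - 2.5Q = 29.5 + 3.1Q → Q* = 24.5357.
Consumer price on the demand curve at Q*: 170.7 − 1.0×24.5357 = 146.1643.

P = €146.2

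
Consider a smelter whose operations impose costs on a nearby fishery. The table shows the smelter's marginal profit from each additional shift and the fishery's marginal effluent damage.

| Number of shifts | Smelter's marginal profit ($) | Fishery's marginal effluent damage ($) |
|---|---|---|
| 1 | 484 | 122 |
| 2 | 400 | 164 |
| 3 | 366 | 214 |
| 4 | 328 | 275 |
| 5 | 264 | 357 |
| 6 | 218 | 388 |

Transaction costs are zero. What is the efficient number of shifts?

4

Bargaining reaches the level where marginal profit last exceeds marginal effluent damage.
That holds through level 4 (328 ≥ 275) but not at 5 (264 < 357).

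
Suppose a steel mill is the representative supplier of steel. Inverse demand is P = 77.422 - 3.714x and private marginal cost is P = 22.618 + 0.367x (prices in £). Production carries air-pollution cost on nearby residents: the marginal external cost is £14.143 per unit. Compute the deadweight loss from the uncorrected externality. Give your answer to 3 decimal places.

Market equilibrium (private): 22.618 + 0.367x = 77.422 - 3.714x → x_m = 13.4291.
Social marginal cost = private MC + MEC = 36.761 + 0.367x.
Set SMC = demand: 36.761 + 0.367x = 77.422 - 3.714x → x* = 9.9635.
The loss is the area between SMC and demand from x* to x_m; with linear curves that's a triangle of height MEC(x_m).
DWL = ½ × 3.4656 × 14.1430 = 24.5070.

DWL = £24.507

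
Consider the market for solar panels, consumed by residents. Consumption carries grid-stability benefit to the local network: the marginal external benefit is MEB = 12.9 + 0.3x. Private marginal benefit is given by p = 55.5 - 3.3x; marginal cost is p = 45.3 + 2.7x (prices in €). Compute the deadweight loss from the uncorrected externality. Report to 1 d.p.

DWL = €15.8

Market equilibrium (private): 45.3 + 2.7x = 55.5 - 3.3x → x_m = 1.7000.
Social marginal benefit = demand + MEB = 68.4 - 3.0x.
Set SMB = MC: 68.4 - 3.0x = 45.3 + 2.7x → x* = 4.0526.
Between x* and x_m the wedge SMB − MC runs linearly from 0 to MEB(x_m), so the loss is a triangle.
DWL = ½ × 2.3526 × 13.4100 = 15.7742.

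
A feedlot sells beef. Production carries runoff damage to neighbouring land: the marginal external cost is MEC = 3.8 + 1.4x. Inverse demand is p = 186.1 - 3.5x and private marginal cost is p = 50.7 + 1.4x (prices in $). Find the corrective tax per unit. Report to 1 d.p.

tax = $33.0 per unit

Social marginal cost = private MC + MEC = 54.5 + 2.8x.
Set SMC = demand: 54.5 + 2.8x = 186.1 - 3.5x → x* = 20.8889.
The Pigouvian tax equals MEC at x*: 3.8 + 1.4×20.8889 = 33.0445.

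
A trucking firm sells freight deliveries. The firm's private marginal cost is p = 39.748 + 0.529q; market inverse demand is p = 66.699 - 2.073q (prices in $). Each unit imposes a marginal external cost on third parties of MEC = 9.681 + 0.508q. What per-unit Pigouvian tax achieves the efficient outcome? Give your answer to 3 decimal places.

Social marginal cost = private MC + MEC = 49.429 + 1.037q.
Set SMC = demand: 49.429 + 1.037q = 66.699 - 2.073q → q* = 5.5531.
The Pigouvian tax equals MEC at q*: 9.681 + 0.508×5.5531 = 12.5020.

tax = $12.502 per unit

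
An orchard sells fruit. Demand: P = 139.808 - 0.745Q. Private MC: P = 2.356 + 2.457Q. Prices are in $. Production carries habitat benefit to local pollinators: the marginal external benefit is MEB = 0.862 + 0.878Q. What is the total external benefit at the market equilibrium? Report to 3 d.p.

Market equilibrium (private): 2.356 + 2.457Q = 139.808 - 0.745Q → Q_m = 42.9269.
Total external benefit = ∫₀^{Q_m} (0.862 + 0.878Q) dQ = 0.862×42.9269 + ½×0.878×42.9269² = 845.9565.

$845.957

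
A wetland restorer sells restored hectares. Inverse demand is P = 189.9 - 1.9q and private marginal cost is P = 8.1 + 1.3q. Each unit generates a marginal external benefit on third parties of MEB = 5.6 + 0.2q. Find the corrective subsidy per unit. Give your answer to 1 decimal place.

Social marginal cost = private MC − MEB = 2.5 + 1.1q.
Set SMC = demand: 2.5 + 1.1q = 189.9 - 1.9q → q* = 62.4667.
The Pigouvian subsidy equals MEB at q*: 5.6 + 0.2×62.4667 = 18.0933.

subsidy = 18.1 per unit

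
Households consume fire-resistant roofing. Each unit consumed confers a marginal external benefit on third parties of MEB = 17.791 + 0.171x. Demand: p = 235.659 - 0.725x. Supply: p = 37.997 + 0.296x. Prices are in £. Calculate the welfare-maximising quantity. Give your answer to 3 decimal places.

Social marginal benefit = demand + MEB = 253.450 - 0.554x.
Set SMB = MC: 253.450 - 0.554x = 37.997 + 0.296x → x* = 253.4741.

x* = 253.474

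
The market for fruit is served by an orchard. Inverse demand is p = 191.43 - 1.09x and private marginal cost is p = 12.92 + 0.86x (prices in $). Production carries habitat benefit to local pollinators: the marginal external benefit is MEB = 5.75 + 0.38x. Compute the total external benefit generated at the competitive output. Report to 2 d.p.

$2118.62

Market equilibrium (private): 12.92 + 0.86x = 191.43 - 1.09x → x_m = 91.5436.
Total external benefit = ∫₀^{x_m} (5.75 + 0.38x) dx = 5.75×91.5436 + ½×0.38×91.5436² = 2118.6195.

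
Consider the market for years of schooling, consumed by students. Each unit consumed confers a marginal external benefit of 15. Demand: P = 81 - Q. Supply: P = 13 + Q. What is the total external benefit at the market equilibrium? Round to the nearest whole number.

Market equilibrium (private): 13 + Q = 81 - Q → Q_m = 34.0000.
Total external benefit = MEB × Q_m = 15 × 34.0000 = 510.0000.

510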